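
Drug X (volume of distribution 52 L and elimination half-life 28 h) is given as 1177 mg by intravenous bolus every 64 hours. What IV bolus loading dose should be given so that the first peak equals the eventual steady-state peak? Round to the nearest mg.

f = (1/2)^(64/28) ≈ 0.205084; accumulation ratio R = 1/(1−f) ≈ 1.25799.
Loading dose to hit Cmax,ss on first dose: D_load = D_maint·R ≈ 1177 × 1.25799 ≈ 1480.65 mg.

1481 mg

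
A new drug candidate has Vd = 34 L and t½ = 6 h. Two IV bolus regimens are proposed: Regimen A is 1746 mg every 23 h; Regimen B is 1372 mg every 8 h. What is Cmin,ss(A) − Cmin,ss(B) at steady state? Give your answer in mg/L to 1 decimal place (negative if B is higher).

-22.7 mg/L

Regimen A: f = (1/2)^(23/6) ≈ 0.0702; Cmin,ss = (1746/34)·f/(1−f) ≈ 3.877 mg/L.
Regimen B: f = (1/2)^(8/6) ≈ 0.3969; Cmin,ss = (1372/34)·f/(1−f) ≈ 26.556 mg/L.
Difference ≈ 3.877 − 26.556 ≈ -22.679 mg/L.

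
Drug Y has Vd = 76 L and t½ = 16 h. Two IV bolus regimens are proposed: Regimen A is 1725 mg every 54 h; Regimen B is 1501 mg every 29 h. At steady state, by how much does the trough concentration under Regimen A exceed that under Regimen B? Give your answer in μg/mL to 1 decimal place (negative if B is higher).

Regimen A: f = (1/2)^(54/16) ≈ 0.0964; Cmin,ss = (1725/76)·f/(1−f) ≈ 2.421 μg/mL.
Regimen B: f = (1/2)^(29/16) ≈ 0.2847; Cmin,ss = (1501/76)·f/(1−f) ≈ 7.861 μg/mL.
Difference ≈ 2.421 − 7.861 ≈ -5.440 μg/mL.

-5.4 μg/mL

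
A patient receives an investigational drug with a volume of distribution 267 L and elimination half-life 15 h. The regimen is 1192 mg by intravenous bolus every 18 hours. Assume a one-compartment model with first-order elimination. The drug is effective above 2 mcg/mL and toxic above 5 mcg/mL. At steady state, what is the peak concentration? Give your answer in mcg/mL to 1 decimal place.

7.9 mcg/mL

τ/t½ = 18/15 ≈ 1.2, so fraction remaining f = (1/2)^(18/15) ≈ 0.4353.
At steady state, accumulation factor R = 1/(1 − e^(−kτ)) ≈ 1.7709.
Each bolus raises the concentration by D/Vd = 1192/267 ≈ 4.464 mcg/mL.
Steady-state peak Cmax,ss = C₀·R ≈ 4.464 × 1.7709 ≈ 7.905 mcg/mL.
Peak 7.9 mcg/mL vs MTC 5 mcg/mL: exceeds toxic threshold.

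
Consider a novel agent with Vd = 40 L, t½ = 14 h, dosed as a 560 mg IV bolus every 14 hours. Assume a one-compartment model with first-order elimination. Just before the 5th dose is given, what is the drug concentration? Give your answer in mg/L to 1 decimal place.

13.1 mg/L

f = (1/2)^(τ/t½) = (1/2)^(14/14) ≈ 0.5000.
C₀ = D/Vd = 560/40 ≈ 14.000 mg/L.
Before the 5th dose, 4 doses have been given. Superposition: Cmin = C₀·(f + f² + … + f^4).
≈ 14.000 × (0.5000 + 0.2500 + 0.1250 + 0.0625) ≈ 14.000 × 0.9375 ≈ 13.125 mg/L.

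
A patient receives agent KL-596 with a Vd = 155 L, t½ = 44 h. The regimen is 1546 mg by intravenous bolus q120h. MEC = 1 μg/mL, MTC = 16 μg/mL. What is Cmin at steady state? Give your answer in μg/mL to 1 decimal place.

1.8 μg/mL

k = ln2/t½ = ln2/44 ≈ 0.015753 h⁻¹; fraction remaining f = e^(−kτ) = e^(−0.015753×120) ≈ 0.1510.
At steady state, accumulation factor R = 1/(1 − e^(−kτ)) ≈ 1.1779.
Single-dose peak C₀ = D/Vd = 1546/155 ≈ 9.974 μg/mL.
Cmax,ss = C₀/(1 − f) ≈ 9.974/0.8490 ≈ 11.748 μg/mL.
Steady-state trough Cmin,ss = Cmax,ss·f ≈ 11.748 × 0.1510 ≈ 1.774 μg/mL.
Trough 1.8 μg/mL vs MEC 1 μg/mL: adequate.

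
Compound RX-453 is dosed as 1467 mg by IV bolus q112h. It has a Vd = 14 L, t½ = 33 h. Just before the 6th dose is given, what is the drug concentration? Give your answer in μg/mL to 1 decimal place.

11.0 μg/mL

f = (1/2)^(τ/t½) = (1/2)^(112/33) ≈ 0.0951.
C₀ = D/Vd = 1467/14 ≈ 104.786 μg/mL.
Before the 6th dose, 5 doses have been given. Superposition: Cmin = C₀·(f + f² + … + f^5).
≈ 104.786 × (0.0951 + 0.0090 + 0.0009 + 0.0001 + 0.0000) ≈ 104.786 × 0.1051 ≈ 11.013 μg/mL.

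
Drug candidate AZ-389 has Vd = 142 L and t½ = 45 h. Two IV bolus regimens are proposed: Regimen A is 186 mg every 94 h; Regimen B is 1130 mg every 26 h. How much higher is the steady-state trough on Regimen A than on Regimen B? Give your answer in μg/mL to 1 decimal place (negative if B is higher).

Regimen A: f = (1/2)^(94/45) ≈ 0.2351; Cmin,ss = (186/142)·f/(1−f) ≈ 0.403 μg/mL.
Regimen B: f = (1/2)^(26/45) ≈ 0.6700; Cmin,ss = (1130/142)·f/(1−f) ≈ 16.157 μg/mL.
Difference ≈ 0.403 − 16.157 ≈ -15.754 μg/mL.

-15.8 μg/mL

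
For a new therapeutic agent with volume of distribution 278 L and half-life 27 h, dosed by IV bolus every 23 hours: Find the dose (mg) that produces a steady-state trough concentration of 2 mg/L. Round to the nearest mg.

τ/t½ = 23/27 ≈ 0.85185, so f = (1/2)^(23/27) ≈ 0.554073.
Cmin,ss = (D/Vd)·f/(1−f), so D = Cmin,ss·Vd·(1−f)/f.
D = 2 × 278 × (1−f)/f ≈ 2 × 278 × 0.80482 ≈ 447.48 mg.

447 mg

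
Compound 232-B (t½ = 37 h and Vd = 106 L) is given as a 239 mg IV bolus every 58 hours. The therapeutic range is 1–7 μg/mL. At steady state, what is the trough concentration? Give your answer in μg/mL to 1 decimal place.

1.1 μg/mL

Over one 58-h interval, 58/37 ≈ 1.5676 half-lives elapse, leaving f ≈ 0.3374 of each dose.
Accumulation ratio R = 1/(1 − f) ≈ 1/0.6626 ≈ 1.5092.
Each bolus raises the concentration by D/Vd = 239/106 ≈ 2.255 μg/mL.
Steady-state peak Cmax,ss = C₀·R ≈ 2.255 × 1.5092 ≈ 3.403 μg/mL.
One interval later, Cmin,ss = Cmax,ss·e^(−kτ) ≈ 3.403 × 0.3374 ≈ 1.148 μg/mL.
Trough 1.1 μg/mL vs MEC 1 μg/mL: adequate.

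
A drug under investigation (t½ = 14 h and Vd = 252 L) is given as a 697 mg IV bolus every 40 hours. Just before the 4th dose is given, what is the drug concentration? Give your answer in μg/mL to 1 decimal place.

f = (1/2)^(τ/t½) = (1/2)^(40/14) ≈ 0.1380.
C₀ = D/Vd = 697/252 ≈ 2.766 μg/mL.
Before the 4th dose, 3 doses have been given. Superposition: Cmin = C₀·(f + f² + … + f^3).
≈ 2.766 × (0.1380 + 0.0190 + 0.0026) ≈ 2.766 × 0.1596 ≈ 0.441 μg/mL.

0.4 μg/mL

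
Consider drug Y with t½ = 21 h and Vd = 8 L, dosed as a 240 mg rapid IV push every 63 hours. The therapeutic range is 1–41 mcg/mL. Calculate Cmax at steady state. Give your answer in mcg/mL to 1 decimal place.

34.3 mcg/mL

The dosing interval is 3 half-lives, so f = 2^(−3) = 0.125.
Accumulation ratio R = 1/(1 − f) = 1/0.875 = 8/7.
Single-dose peak C₀ = D/Vd = 240/8 = 30 mcg/mL.
Steady-state peak Cmax,ss = C₀·R = 30 × 8/7 ≈ 34.286 mcg/mL.
Peak 34.3 mcg/mL vs MTC 41 mcg/mL: below toxic threshold.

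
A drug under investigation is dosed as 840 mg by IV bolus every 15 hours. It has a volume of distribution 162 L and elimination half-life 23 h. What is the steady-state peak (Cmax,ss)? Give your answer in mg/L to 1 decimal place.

14.3 mg/L

τ/t½ = 15/23 ≈ 0.65217, so fraction remaining f = (1/2)^(15/23) ≈ 0.6363.
At steady state, accumulation factor R = 1/(1 − e^(−kτ)) ≈ 2.7495.
Each bolus raises the concentration by D/Vd = 840/162 ≈ 5.185 mg/L.
Steady-state peak Cmax,ss = C₀·R ≈ 5.185 × 2.7495 ≈ 14.256 mg/L.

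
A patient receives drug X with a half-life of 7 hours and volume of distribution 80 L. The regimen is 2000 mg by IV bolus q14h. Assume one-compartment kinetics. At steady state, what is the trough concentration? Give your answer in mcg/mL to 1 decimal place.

8.3 mcg/mL

τ = 14 h = 2 half-lives, so f = (1/2)^2 = 0.25.
At steady state, R = 1/(1 − 0.25) = 4/3.
Single-dose peak C₀ = D/Vd = 2000/80 = 25 mcg/mL.
Steady-state peak Cmax,ss = C₀·R = 25 × 4/3 ≈ 33.333 mcg/mL.
Steady-state trough Cmin,ss = Cmax,ss·f ≈ 33.333 × 0.25 ≈ 8.333 mcg/mL.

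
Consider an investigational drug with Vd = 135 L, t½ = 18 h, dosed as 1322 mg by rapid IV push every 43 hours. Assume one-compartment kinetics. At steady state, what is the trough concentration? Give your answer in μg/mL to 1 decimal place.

k = ln2/t½ = ln2/18 ≈ 0.038508 h⁻¹; fraction remaining f = e^(−kτ) = e^(−0.038508×43) ≈ 0.1909.
Accumulation ratio R = 1/(1 − f) ≈ 1/0.8091 ≈ 1.2359.
Single-dose peak C₀ = D/Vd = 1322/135 ≈ 9.793 μg/mL.
Steady-state peak Cmax,ss = C₀·R ≈ 9.793 × 1.2359 ≈ 12.103 μg/mL.
One interval later, Cmin,ss = Cmax,ss·e^(−kτ) ≈ 12.103 × 0.1909 ≈ 2.310 μg/mL.

2.3 μg/mL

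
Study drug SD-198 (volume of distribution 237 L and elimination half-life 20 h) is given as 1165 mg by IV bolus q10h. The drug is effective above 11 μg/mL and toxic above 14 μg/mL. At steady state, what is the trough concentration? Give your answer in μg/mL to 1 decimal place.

τ/t½ = 10/20 ≈ 0.5, so fraction remaining f = (1/2)^(10/20) ≈ 0.7071.
At steady state, accumulation factor R = 1/(1 − e^(−kτ)) ≈ 3.4141.
Single-dose peak C₀ = D/Vd = 1165/237 ≈ 4.916 μg/mL.
Cmax,ss = C₀/(1 − f) ≈ 4.916/0.2929 ≈ 16.784 μg/mL.
Steady-state trough Cmin,ss = Cmax,ss·f ≈ 16.784 × 0.7071 ≈ 11.868 μg/mL.
Trough 11.9 μg/mL vs MEC 11 μg/mL: adequate.

11.9 μg/mL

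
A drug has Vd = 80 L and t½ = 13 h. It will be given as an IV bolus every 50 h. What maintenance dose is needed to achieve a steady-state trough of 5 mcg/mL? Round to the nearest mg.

τ/t½ = 50/13 ≈ 3.8462, so f = (1/2)^(50/13) ≈ 0.069533.
Cmin,ss = (D/Vd)·f/(1−f), so D = Cmin,ss·Vd·(1−f)/f.
D = 5 × 80 × (1−f)/f ≈ 5 × 80 × 13.38166 ≈ 5352.66 mg.

5353 mg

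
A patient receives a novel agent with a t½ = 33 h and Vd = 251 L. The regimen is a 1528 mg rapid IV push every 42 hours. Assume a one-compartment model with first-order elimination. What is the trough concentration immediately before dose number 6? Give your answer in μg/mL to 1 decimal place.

4.2 μg/mL

f = (1/2)^(τ/t½) = (1/2)^(42/33) ≈ 0.4139.
C₀ = D/Vd = 1528/251 ≈ 6.088 μg/mL.
Before the 6th dose, 5 doses have been given. Superposition: Cmin = C₀·(f + f² + … + f^5).
≈ 6.088 × (0.4139 + 0.1713 + 0.0709 + 0.0293 + 0.0121) ≈ 6.088 × 0.6975 ≈ 4.246 μg/mL.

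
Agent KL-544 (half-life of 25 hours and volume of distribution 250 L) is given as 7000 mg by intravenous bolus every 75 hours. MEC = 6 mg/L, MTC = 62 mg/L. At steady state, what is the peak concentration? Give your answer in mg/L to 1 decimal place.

32.0 mg/L

τ = 75 h = 3 half-lives, so f = (1/2)^3 = 0.125.
Accumulation ratio R = 1/(1 − f) = 1/0.875 = 8/7.
Single-dose peak C₀ = D/Vd = 7000/250 = 28 mg/L.
Steady-state peak Cmax,ss = C₀·R = 28 × 8/7 ≈ 32.000 mg/L.
Peak 32.0 mg/L vs MTC 62 mg/L: below toxic threshold.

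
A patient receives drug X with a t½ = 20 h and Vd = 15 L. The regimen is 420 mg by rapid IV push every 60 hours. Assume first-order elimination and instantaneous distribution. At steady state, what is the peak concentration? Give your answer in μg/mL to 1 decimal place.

32.0 μg/mL

The dosing interval is 3 half-lives, so f = 2^(−3) = 0.125.
Accumulation ratio R = 1/(1 − f) = 1/0.875 = 8/7.
Single-dose peak C₀ = D/Vd = 420/15 = 28 μg/mL.
Steady-state peak Cmax,ss = C₀·R = 28 × 8/7 ≈ 32.000 μg/mL.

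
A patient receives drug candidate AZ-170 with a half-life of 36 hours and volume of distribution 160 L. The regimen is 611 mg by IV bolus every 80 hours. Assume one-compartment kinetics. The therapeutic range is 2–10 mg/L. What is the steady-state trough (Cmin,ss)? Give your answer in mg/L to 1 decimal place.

1.0 mg/L

Over one 80-h interval, 80/36 ≈ 2.2222 half-lives elapse, leaving f ≈ 0.2143 of each dose.
At steady state, accumulation factor R = 1/(1 − e^(−kτ)) ≈ 1.2728.
Each bolus raises the concentration by D/Vd = 611/160 ≈ 3.819 mg/L.
Cmax,ss = C₀/(1 − f) ≈ 3.819/0.7857 ≈ 4.861 mg/L.
One interval later, Cmin,ss = Cmax,ss·e^(−kτ) ≈ 4.861 × 0.2143 ≈ 1.042 mg/L.
Trough 1.0 mg/L vs MEC 2 mg/L: subtherapeutic.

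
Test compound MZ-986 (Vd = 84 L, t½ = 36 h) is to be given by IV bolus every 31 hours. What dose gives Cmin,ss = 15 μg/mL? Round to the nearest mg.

τ/t½ = 31/36 ≈ 0.86111, so f = (1/2)^(31/36) ≈ 0.550528.
Cmin,ss = (D/Vd)·f/(1−f), so D = Cmin,ss·Vd·(1−f)/f.
D = 15 × 84 × (1−f)/f ≈ 15 × 84 × 0.81644 ≈ 1028.71 mg.

1029 mg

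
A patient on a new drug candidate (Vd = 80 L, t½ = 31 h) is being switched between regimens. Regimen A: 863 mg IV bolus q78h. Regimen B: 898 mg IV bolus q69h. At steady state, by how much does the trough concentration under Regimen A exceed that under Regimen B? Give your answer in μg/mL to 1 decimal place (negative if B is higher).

-0.8 μg/mL

Regimen A: f = (1/2)^(78/31) ≈ 0.1748; Cmin,ss = (863/80)·f/(1−f) ≈ 2.285 μg/mL.
Regimen B: f = (1/2)^(69/31) ≈ 0.2138; Cmin,ss = (898/80)·f/(1−f) ≈ 3.053 μg/mL.
Difference ≈ 2.285 − 3.053 ≈ -0.768 μg/mL.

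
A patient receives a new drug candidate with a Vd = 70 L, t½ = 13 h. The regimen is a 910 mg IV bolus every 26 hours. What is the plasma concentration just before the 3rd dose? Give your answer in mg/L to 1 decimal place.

f = (1/2)^(τ/t½) = (1/2)^(26/13) ≈ 0.2500.
C₀ = D/Vd = 910/70 ≈ 13.000 mg/L.
Before the 3rd dose, 2 doses have been given. Superposition: Cmin = C₀·(f + f²).
≈ 13.000 × (0.2500 + 0.0625) ≈ 13.000 × 0.3125 ≈ 4.062 mg/L.

4.1 mg/L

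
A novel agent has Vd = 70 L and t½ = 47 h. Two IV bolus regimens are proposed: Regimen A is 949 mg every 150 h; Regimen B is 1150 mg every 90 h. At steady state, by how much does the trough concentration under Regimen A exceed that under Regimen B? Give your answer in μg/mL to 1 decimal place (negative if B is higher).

-4.3 μg/mL

Regimen A: f = (1/2)^(150/47) ≈ 0.1095; Cmin,ss = (949/70)·f/(1−f) ≈ 1.667 μg/mL.
Regimen B: f = (1/2)^(90/47) ≈ 0.2652; Cmin,ss = (1150/70)·f/(1−f) ≈ 5.929 μg/mL.
Difference ≈ 1.667 − 5.929 ≈ -4.262 μg/mL.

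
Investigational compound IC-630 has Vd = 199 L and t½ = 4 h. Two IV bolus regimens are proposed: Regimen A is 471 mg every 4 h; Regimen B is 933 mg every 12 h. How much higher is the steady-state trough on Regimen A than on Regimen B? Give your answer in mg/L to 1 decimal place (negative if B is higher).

Regimen A: f = (1/2)^(4/4) ≈ 0.5000; Cmin,ss = (471/199)·f/(1−f) ≈ 2.367 mg/L.
Regimen B: f = (1/2)^(12/4) ≈ 0.1250; Cmin,ss = (933/199)·f/(1−f) ≈ 0.670 mg/L.
Difference ≈ 2.367 − 0.670 ≈ 1.697 mg/L.

1.7 mg/L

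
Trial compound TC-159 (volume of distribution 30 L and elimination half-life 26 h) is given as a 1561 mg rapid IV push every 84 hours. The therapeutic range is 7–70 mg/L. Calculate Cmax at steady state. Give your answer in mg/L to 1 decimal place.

58.2 mg/L

k = ln2/t½ = ln2/26 ≈ 0.026660 h⁻¹; fraction remaining f = e^(−kτ) = e^(−0.026660×84) ≈ 0.1065.
At steady state, accumulation factor R = 1/(1 − e^(−kτ)) ≈ 1.1192.
Each bolus raises the concentration by D/Vd = 1561/30 ≈ 52.033 mg/L.
Steady-state peak Cmax,ss = C₀·R ≈ 52.033 × 1.1192 ≈ 58.235 mg/L.
Peak 58.2 mg/L vs MTC 70 mg/L: below toxic threshold.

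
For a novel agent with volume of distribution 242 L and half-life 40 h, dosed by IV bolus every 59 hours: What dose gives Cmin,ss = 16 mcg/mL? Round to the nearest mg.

6892 mg

τ/t½ = 59/40 ≈ 1.475, so f = (1/2)^(59/40) ≈ 0.359733.
Cmin,ss = (D/Vd)·f/(1−f), so D = Cmin,ss·Vd·(1−f)/f.
D = 16 × 242 × (1−f)/f ≈ 16 × 242 × 1.77984 ≈ 6891.54 mg.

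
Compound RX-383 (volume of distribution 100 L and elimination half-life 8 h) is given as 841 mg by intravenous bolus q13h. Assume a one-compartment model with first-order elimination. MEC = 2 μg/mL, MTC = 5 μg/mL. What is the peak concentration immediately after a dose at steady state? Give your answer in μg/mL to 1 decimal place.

τ/t½ = 13/8 ≈ 1.625, so fraction remaining f = (1/2)^(13/8) ≈ 0.3242.
Accumulation ratio R = 1/(1 − f) ≈ 1/0.6758 ≈ 1.4797.
Single-dose peak C₀ = D/Vd = 841/100 ≈ 8.410 μg/mL.
Cmax,ss = C₀/(1 − f) ≈ 8.410/0.6758 ≈ 12.445 μg/mL.
Peak 12.4 μg/mL vs MTC 5 μg/mL: exceeds toxic threshold.

12.4 μg/mL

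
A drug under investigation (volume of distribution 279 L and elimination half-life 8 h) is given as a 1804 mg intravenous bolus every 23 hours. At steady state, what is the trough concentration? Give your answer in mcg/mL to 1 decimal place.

τ/t½ = 23/8 ≈ 2.875, so fraction remaining f = (1/2)^(23/8) ≈ 0.1363.
Each bolus raises the concentration by D/Vd = 1804/279 ≈ 6.466 mcg/mL.
Steady-state trough Cmin,ss = C₀·f/(1−f) ≈ 6.466 × 0.1363/0.8637 ≈ 1.020 mcg/mL.

1.0 mcg/mL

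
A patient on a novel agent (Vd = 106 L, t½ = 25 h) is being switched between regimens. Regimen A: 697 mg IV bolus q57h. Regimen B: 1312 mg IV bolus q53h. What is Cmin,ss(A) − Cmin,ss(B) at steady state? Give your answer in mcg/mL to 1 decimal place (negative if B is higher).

-2.0 mcg/mL

Regimen A: f = (1/2)^(57/25) ≈ 0.2059; Cmin,ss = (697/106)·f/(1−f) ≈ 1.705 mcg/mL.
Regimen B: f = (1/2)^(53/25) ≈ 0.2300; Cmin,ss = (1312/106)·f/(1−f) ≈ 3.697 mcg/mL.
Difference ≈ 1.705 − 3.697 ≈ -1.992 mcg/mL.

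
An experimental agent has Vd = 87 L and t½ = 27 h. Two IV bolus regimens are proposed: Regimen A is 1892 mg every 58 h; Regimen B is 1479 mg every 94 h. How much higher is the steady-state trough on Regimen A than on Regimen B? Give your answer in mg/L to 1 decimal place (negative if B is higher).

4.7 mg/L

Regimen A: f = (1/2)^(58/27) ≈ 0.2256; Cmin,ss = (1892/87)·f/(1−f) ≈ 6.335 mg/L.
Regimen B: f = (1/2)^(94/27) ≈ 0.0895; Cmin,ss = (1479/87)·f/(1−f) ≈ 1.671 mg/L.
Difference ≈ 6.335 − 1.671 ≈ 4.664 mg/L.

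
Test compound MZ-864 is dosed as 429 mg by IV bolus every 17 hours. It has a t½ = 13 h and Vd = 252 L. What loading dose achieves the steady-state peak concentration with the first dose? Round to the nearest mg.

720 mg

f = (1/2)^(17/13) ≈ 0.403967; accumulation ratio R = 1/(1−f) ≈ 1.67776.
Loading dose to hit Cmax,ss on first dose: D_load = D_maint·R ≈ 429 × 1.67776 ≈ 719.76 mg.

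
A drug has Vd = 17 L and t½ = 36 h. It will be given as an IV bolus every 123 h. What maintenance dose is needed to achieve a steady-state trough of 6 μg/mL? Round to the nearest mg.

987 mg

τ/t½ = 123/36 ≈ 3.4167, so f = (1/2)^(123/36) ≈ 0.093644.
Cmin,ss = (D/Vd)·f/(1−f), so D = Cmin,ss·Vd·(1−f)/f.
D = 6 × 17 × (1−f)/f ≈ 6 × 17 × 9.67874 ≈ 987.23 mg.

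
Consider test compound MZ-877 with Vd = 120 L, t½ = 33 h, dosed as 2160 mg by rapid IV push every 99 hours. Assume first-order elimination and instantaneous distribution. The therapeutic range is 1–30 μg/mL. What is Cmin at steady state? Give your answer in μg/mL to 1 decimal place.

τ = 99 h = 3 half-lives, so f = (1/2)^3 = 0.125.
Accumulation ratio R = 1/(1 − f) = 1/0.875 = 8/7.
Single-dose peak C₀ = D/Vd = 2160/120 = 18 μg/mL.
Steady-state peak Cmax,ss = C₀·R = 18 × 8/7 ≈ 20.571 μg/mL.
Steady-state trough Cmin,ss = Cmax,ss·f ≈ 20.571 × 0.125 ≈ 2.571 μg/mL.
Trough 2.6 μg/mL vs MEC 1 μg/mL: adequate.

2.6 μg/mL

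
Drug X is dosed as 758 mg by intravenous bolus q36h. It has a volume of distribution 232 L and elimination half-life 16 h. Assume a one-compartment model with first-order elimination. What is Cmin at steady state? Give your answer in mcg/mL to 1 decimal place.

k = ln2/t½ = ln2/16 ≈ 0.043322 h⁻¹; fraction remaining f = e^(−kτ) = e^(−0.043322×36) ≈ 0.2102.
Accumulation ratio R = 1/(1 − f) ≈ 1/0.7898 ≈ 1.2661.
Each bolus raises the concentration by D/Vd = 758/232 ≈ 3.267 mcg/mL.
Cmax,ss = C₀/(1 − f) ≈ 3.267/0.7898 ≈ 4.136 mcg/mL.
Steady-state trough Cmin,ss = Cmax,ss·f ≈ 4.136 × 0.2102 ≈ 0.869 mcg/mL.

0.9 mcg/mL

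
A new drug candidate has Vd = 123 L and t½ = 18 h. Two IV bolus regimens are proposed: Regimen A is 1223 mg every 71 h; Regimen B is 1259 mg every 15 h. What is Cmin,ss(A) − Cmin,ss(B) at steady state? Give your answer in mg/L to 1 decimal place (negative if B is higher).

-12.4 mg/L

Regimen A: f = (1/2)^(71/18) ≈ 0.0650; Cmin,ss = (1223/123)·f/(1−f) ≈ 0.691 mg/L.
Regimen B: f = (1/2)^(15/18) ≈ 0.5612; Cmin,ss = (1259/123)·f/(1−f) ≈ 13.091 mg/L.
Difference ≈ 0.691 − 13.091 ≈ -12.400 mg/L.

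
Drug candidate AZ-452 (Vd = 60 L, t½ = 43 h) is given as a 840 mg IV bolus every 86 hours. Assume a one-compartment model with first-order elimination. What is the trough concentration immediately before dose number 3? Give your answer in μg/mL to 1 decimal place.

4.4 μg/mL

f = (1/2)^(τ/t½) = (1/2)^(86/43) ≈ 0.2500.
C₀ = D/Vd = 840/60 ≈ 14.000 μg/mL.
Before the 3rd dose, 2 doses have been given. Superposition: Cmin = C₀·(f + f²).
≈ 14.000 × (0.2500 + 0.0625) ≈ 14.000 × 0.3125 ≈ 4.375 μg/mL.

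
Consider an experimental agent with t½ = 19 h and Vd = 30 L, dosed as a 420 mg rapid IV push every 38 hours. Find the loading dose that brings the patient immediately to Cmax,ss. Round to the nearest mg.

560 mg

f = (1/2)^(38/19) ≈ 0.250000; accumulation ratio R = 1/(1−f) ≈ 1.33333.
Loading dose to hit Cmax,ss on first dose: D_load = D_maint·R ≈ 420 × 1.33333 ≈ 560.00 mg.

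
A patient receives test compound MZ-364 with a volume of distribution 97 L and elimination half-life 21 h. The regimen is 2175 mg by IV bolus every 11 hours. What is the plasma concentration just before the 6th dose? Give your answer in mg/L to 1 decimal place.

42.9 mg/L

f = (1/2)^(τ/t½) = (1/2)^(11/21) ≈ 0.6955.
C₀ = D/Vd = 2175/97 ≈ 22.423 mg/L.
Before the 6th dose, 5 doses have been given. Superposition: Cmin = C₀·(f + f² + … + f^5).
≈ 22.423 × (0.6955 + 0.4837 + 0.3364 + 0.2340 + 0.1627) ≈ 22.423 × 1.9123 ≈ 42.880 mg/L.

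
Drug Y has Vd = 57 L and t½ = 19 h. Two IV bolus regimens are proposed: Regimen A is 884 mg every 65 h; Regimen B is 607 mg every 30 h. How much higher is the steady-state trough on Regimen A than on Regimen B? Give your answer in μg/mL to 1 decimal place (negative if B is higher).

-3.8 μg/mL

Regimen A: f = (1/2)^(65/19) ≈ 0.0934; Cmin,ss = (884/57)·f/(1−f) ≈ 1.598 μg/mL.
Regimen B: f = (1/2)^(30/19) ≈ 0.3347; Cmin,ss = (607/57)·f/(1−f) ≈ 5.357 μg/mL.
Difference ≈ 1.598 − 5.357 ≈ -3.759 μg/mL.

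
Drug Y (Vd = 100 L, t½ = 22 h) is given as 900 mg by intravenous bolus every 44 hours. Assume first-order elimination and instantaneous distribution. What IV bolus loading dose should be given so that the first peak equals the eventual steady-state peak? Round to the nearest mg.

f = (1/2)^(44/22) ≈ 0.250000; accumulation ratio R = 1/(1−f) ≈ 1.33333.
Loading dose to hit Cmax,ss on first dose: D_load = D_maint·R ≈ 900 × 1.33333 ≈ 1200.00 mg.

1200 mg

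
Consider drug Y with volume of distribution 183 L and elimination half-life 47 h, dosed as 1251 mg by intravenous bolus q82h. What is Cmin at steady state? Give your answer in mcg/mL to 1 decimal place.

τ/t½ = 82/47 ≈ 1.7447, so fraction remaining f = (1/2)^(82/47) ≈ 0.2984.
Single-dose peak C₀ = D/Vd = 1251/183 ≈ 6.836 mcg/mL.
Steady-state trough Cmin,ss = C₀·f/(1−f) ≈ 6.836 × 0.2984/0.7016 ≈ 2.907 mcg/mL.

2.9 mcg/mL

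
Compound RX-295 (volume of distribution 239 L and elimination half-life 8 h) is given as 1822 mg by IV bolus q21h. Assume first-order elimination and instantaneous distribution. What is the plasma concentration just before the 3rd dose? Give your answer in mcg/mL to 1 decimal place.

1.4 mcg/mL

f = (1/2)^(τ/t½) = (1/2)^(21/8) ≈ 0.1621.
C₀ = D/Vd = 1822/239 ≈ 7.623 mcg/mL.
Before the 3rd dose, 2 doses have been given. Superposition: Cmin = C₀·(f + f²).
≈ 7.623 × (0.1621 + 0.0263) ≈ 7.623 × 0.1884 ≈ 1.436 mcg/mL.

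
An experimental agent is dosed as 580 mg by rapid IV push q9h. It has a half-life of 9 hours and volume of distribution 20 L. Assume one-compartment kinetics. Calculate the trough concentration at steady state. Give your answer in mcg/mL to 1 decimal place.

The dosing interval is 1 half-life, so f = 2^(−1) = 0.5.
Accumulation ratio R = 1/(1 − f) = 1/0.5 = 2/1.
Single-dose peak C₀ = D/Vd = 580/20 = 29 mcg/mL.
Steady-state peak Cmax,ss = C₀·R = 29 × 2/1 ≈ 58.000 mcg/mL.
Steady-state trough Cmin,ss = Cmax,ss·f ≈ 58.000 × 0.5 ≈ 29.000 mcg/mL.

29.0 mcg/mL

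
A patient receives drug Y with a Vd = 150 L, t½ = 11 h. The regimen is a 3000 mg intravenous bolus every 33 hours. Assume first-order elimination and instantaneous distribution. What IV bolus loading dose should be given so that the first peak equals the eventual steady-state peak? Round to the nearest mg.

3429 mg

f = (1/2)^(33/11) ≈ 0.125000; accumulation ratio R = 1/(1−f) ≈ 1.14286.
Loading dose to hit Cmax,ss on first dose: D_load = D_maint·R ≈ 3000 × 1.14286 ≈ 3428.58 mg.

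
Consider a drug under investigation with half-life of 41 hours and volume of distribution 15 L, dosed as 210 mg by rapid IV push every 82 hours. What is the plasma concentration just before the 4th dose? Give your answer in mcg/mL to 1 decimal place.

4.6 mcg/mL

f = (1/2)^(τ/t½) = (1/2)^(82/41) ≈ 0.2500.
C₀ = D/Vd = 210/15 ≈ 14.000 mcg/mL.
Before the 4th dose, 3 doses have been given. Superposition: Cmin = C₀·(f + f² + … + f^3).
≈ 14.000 × (0.2500 + 0.0625 + 0.0156) ≈ 14.000 × 0.3281 ≈ 4.593 mcg/mL.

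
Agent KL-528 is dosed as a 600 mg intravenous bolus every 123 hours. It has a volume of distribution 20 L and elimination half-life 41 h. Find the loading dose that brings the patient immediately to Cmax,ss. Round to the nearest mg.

f = (1/2)^(123/41) ≈ 0.125000; accumulation ratio R = 1/(1−f) ≈ 1.14286.
Loading dose to hit Cmax,ss on first dose: D_load = D_maint·R ≈ 600 × 1.14286 ≈ 685.72 mg.

686 mg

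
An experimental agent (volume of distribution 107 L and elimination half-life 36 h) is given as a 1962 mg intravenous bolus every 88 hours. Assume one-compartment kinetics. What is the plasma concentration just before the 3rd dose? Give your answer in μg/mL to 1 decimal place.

f = (1/2)^(τ/t½) = (1/2)^(88/36) ≈ 0.1837.
C₀ = D/Vd = 1962/107 ≈ 18.336 μg/mL.
Before the 3rd dose, 2 doses have been given. Superposition: Cmin = C₀·(f + f²).
≈ 18.336 × (0.1837 + 0.0337) ≈ 18.336 × 0.2174 ≈ 3.986 μg/mL.

4.0 μg/mL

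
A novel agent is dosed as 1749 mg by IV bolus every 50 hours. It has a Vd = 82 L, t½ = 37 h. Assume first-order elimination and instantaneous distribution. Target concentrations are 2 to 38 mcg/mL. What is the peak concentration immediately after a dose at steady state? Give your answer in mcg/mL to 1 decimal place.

k = ln2/t½ = ln2/37 ≈ 0.018734 h⁻¹; fraction remaining f = e^(−kτ) = e^(−0.018734×50) ≈ 0.3919.
Accumulation ratio R = 1/(1 − f) ≈ 1/0.6081 ≈ 1.6445.
Single-dose peak C₀ = D/Vd = 1749/82 ≈ 21.329 mcg/mL.
Steady-state peak Cmax,ss = C₀·R ≈ 21.329 × 1.6445 ≈ 35.076 mcg/mL.
Peak 35.1 mcg/mL vs MTC 38 mcg/mL: below toxic threshold.

35.1 mcg/mL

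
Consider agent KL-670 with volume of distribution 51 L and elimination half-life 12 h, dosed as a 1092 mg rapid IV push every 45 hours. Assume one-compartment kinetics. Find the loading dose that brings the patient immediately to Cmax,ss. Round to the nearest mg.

1180 mg

f = (1/2)^(45/12) ≈ 0.074325; accumulation ratio R = 1/(1−f) ≈ 1.08029.
Loading dose to hit Cmax,ss on first dose: D_load = D_maint·R ≈ 1092 × 1.08029 ≈ 1179.68 mg.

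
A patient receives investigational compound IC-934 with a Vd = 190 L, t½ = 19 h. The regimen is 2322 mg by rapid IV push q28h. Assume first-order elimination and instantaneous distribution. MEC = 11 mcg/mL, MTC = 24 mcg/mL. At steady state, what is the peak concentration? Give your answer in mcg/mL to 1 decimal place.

19.1 mcg/mL

τ/t½ = 28/19 ≈ 1.4737, so fraction remaining f = (1/2)^(28/19) ≈ 0.3601.
Accumulation ratio R = 1/(1 − f) ≈ 1/0.6399 ≈ 1.5627.
Each bolus raises the concentration by D/Vd = 2322/190 ≈ 12.221 mcg/mL.
Steady-state peak Cmax,ss = C₀·R ≈ 12.221 × 1.5627 ≈ 19.098 mcg/mL.
Peak 19.1 mcg/mL vs MTC 24 mcg/mL: below toxic threshold.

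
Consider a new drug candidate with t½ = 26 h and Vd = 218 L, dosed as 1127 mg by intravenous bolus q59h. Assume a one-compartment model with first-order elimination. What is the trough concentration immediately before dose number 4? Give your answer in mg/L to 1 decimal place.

1.3 mg/L

f = (1/2)^(τ/t½) = (1/2)^(59/26) ≈ 0.2074.
C₀ = D/Vd = 1127/218 ≈ 5.170 mg/L.
Before the 4th dose, 3 doses have been given. Superposition: Cmin = C₀·(f + f² + … + f^3).
≈ 5.170 × (0.2074 + 0.0430 + 0.0089) ≈ 5.170 × 0.2593 ≈ 1.341 mg/L.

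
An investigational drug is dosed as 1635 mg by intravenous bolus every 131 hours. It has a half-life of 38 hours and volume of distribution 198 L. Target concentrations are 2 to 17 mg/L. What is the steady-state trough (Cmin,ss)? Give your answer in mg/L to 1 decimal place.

τ/t½ = 131/38 ≈ 3.4474, so fraction remaining f = (1/2)^(131/38) ≈ 0.0917.
Accumulation ratio R = 1/(1 − f) ≈ 1/0.9083 ≈ 1.1010.
Single-dose peak C₀ = D/Vd = 1635/198 ≈ 8.258 mg/L.
Steady-state peak Cmax,ss = C₀·R ≈ 8.258 × 1.1010 ≈ 9.092 mg/L.
One interval later, Cmin,ss = Cmax,ss·e^(−kτ) ≈ 9.092 × 0.0917 ≈ 0.834 mg/L.
Trough 0.8 mg/L vs MEC 2 mg/L: subtherapeutic.

0.8 mg/L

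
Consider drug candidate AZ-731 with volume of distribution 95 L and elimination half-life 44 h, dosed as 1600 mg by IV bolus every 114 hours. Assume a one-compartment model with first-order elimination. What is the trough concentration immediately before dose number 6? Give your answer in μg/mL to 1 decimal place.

f = (1/2)^(τ/t½) = (1/2)^(114/44) ≈ 0.1660.
C₀ = D/Vd = 1600/95 ≈ 16.842 μg/mL.
Before the 6th dose, 5 doses have been given. Superposition: Cmin = C₀·(f + f² + … + f^5).
≈ 16.842 × (0.1660 + 0.0276 + 0.0046 + 0.0008 + 0.0001) ≈ 16.842 × 0.1991 ≈ 3.353 μg/mL.

3.4 μg/mL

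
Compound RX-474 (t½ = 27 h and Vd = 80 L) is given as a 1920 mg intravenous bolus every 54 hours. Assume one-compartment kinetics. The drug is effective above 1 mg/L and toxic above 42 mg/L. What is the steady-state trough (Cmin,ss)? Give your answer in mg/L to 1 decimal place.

The dosing interval is 2 half-lives, so f = 2^(−2) = 0.25.
At steady state, R = 1/(1 − 0.25) = 4/3.
Single-dose peak C₀ = D/Vd = 1920/80 = 24 mg/L.
Steady-state peak Cmax,ss = C₀·R = 24 × 4/3 ≈ 32.000 mg/L.
Steady-state trough Cmin,ss = Cmax,ss·f ≈ 32.000 × 0.25 ≈ 8.000 mg/L.
Trough 8.0 mg/L vs MEC 1 mg/L: adequate.

8.0 mg/L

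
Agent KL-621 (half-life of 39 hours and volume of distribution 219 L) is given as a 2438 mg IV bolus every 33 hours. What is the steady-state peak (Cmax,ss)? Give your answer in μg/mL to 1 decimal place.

25.1 μg/mL

τ/t½ = 33/39 ≈ 0.84615, so fraction remaining f = (1/2)^(33/39) ≈ 0.5563.
At steady state, accumulation factor R = 1/(1 − e^(−kτ)) ≈ 2.2538.
Each bolus raises the concentration by D/Vd = 2438/219 ≈ 11.132 μg/mL.
Cmax,ss = C₀/(1 − f) ≈ 11.132/0.4437 ≈ 25.089 μg/mL.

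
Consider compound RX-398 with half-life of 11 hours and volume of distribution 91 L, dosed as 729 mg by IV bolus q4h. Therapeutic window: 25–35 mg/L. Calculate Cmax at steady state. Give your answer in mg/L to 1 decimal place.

36.0 mg/L

τ/t½ = 4/11 ≈ 0.36364, so fraction remaining f = (1/2)^(4/11) ≈ 0.7772.
Accumulation ratio R = 1/(1 − f) ≈ 1/0.2228 ≈ 4.4883.
Single-dose peak C₀ = D/Vd = 729/91 ≈ 8.011 mg/L.
Cmax,ss = C₀/(1 − f) ≈ 8.011/0.2228 ≈ 35.956 mg/L.
Peak 36.0 mg/L vs MTC 35 mg/L: exceeds toxic threshold.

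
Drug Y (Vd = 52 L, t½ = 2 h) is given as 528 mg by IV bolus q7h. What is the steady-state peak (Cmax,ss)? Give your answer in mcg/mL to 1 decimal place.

11.1 mcg/mL

k = ln2/t½ = ln2/2 ≈ 0.346574 h⁻¹; fraction remaining f = e^(−kτ) = e^(−0.346574×7) ≈ 0.0884.
Accumulation ratio R = 1/(1 − f) ≈ 1/0.9116 ≈ 1.0970.
Each bolus raises the concentration by D/Vd = 528/52 ≈ 10.154 mcg/mL.
Steady-state peak Cmax,ss = C₀·R ≈ 10.154 × 1.0970 ≈ 11.139 mcg/mL.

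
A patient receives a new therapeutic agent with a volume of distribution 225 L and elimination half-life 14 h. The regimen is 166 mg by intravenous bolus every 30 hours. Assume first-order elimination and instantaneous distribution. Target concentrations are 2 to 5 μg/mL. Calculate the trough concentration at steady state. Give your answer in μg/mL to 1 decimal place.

τ/t½ = 30/14 ≈ 2.1429, so fraction remaining f = (1/2)^(30/14) ≈ 0.2264.
Accumulation ratio R = 1/(1 − f) ≈ 1/0.7736 ≈ 1.2927.
Single-dose peak C₀ = D/Vd = 166/225 ≈ 0.738 μg/mL.
Cmax,ss = C₀/(1 − f) ≈ 0.738/0.7736 ≈ 0.954 μg/mL.
One interval later, Cmin,ss = Cmax,ss·e^(−kτ) ≈ 0.954 × 0.2264 ≈ 0.216 μg/mL.
Trough 0.2 μg/mL vs MEC 2 μg/mL: subtherapeutic.

0.2 μg/mL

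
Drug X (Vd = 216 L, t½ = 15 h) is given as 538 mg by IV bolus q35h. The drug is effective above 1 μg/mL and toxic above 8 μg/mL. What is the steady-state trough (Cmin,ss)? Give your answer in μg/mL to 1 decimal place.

0.6 μg/mL

k = ln2/t½ = ln2/15 ≈ 0.046210 h⁻¹; fraction remaining f = e^(−kτ) = e^(−0.046210×35) ≈ 0.1984.
Single-dose peak C₀ = D/Vd = 538/216 ≈ 2.491 μg/mL.
Steady-state trough Cmin,ss = C₀·f/(1−f) ≈ 2.491 × 0.1984/0.8016 ≈ 0.617 μg/mL.
Trough 0.6 μg/mL vs MEC 1 μg/mL: subtherapeutic.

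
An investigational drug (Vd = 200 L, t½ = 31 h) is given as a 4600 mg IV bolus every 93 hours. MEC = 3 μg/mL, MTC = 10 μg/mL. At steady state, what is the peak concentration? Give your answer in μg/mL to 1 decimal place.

26.3 μg/mL

τ = 93 h = 3 half-lives, so f = (1/2)^3 = 0.125.
Accumulation ratio R = 1/(1 − f) = 1/0.875 = 8/7.
Single-dose peak C₀ = D/Vd = 4600/200 = 23 μg/mL.
Steady-state peak Cmax,ss = C₀·R = 23 × 8/7 ≈ 26.286 μg/mL.
Peak 26.3 μg/mL vs MTC 10 μg/mL: exceeds toxic threshold.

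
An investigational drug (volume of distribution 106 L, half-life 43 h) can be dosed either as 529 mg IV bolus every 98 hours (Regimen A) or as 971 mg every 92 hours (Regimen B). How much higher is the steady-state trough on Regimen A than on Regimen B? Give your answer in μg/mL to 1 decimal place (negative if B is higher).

Regimen A: f = (1/2)^(98/43) ≈ 0.2060; Cmin,ss = (529/106)·f/(1−f) ≈ 1.295 μg/mL.
Regimen B: f = (1/2)^(92/43) ≈ 0.2270; Cmin,ss = (971/106)·f/(1−f) ≈ 2.690 μg/mL.
Difference ≈ 1.295 − 2.690 ≈ -1.395 μg/mL.

-1.4 μg/mL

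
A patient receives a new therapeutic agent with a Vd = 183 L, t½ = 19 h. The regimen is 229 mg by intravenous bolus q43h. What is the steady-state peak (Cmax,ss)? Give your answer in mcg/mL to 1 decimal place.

k = ln2/t½ = ln2/19 ≈ 0.036481 h⁻¹; fraction remaining f = e^(−kτ) = e^(−0.036481×43) ≈ 0.2083.
At steady state, accumulation factor R = 1/(1 − e^(−kτ)) ≈ 1.2631.
Each bolus raises the concentration by D/Vd = 229/183 ≈ 1.251 mcg/mL.
Steady-state peak Cmax,ss = C₀·R ≈ 1.251 × 1.2631 ≈ 1.580 mcg/mL.

1.6 mcg/mL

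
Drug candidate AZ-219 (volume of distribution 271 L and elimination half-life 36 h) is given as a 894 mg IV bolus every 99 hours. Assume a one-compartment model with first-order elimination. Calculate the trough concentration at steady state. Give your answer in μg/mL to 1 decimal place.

τ/t½ = 99/36 ≈ 2.75, so fraction remaining f = (1/2)^(99/36) ≈ 0.1487.
Accumulation ratio R = 1/(1 − f) ≈ 1/0.8513 ≈ 1.1747.
Each bolus raises the concentration by D/Vd = 894/271 ≈ 3.299 μg/mL.
Cmax,ss = C₀/(1 − f) ≈ 3.299/0.8513 ≈ 3.875 μg/mL.
One interval later, Cmin,ss = Cmax,ss·e^(−kτ) ≈ 3.875 × 0.1487 ≈ 0.576 μg/mL.

0.6 μg/mL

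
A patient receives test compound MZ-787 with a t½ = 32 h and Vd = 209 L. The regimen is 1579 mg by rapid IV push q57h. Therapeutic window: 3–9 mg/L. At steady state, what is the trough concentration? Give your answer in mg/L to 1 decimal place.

3.1 mg/L

Over one 57-h interval, 57/32 ≈ 1.7812 half-lives elapse, leaving f ≈ 0.2909 of each dose.
Each bolus raises the concentration by D/Vd = 1579/209 ≈ 7.555 mg/L.
Steady-state trough Cmin,ss = C₀·f/(1−f) ≈ 7.555 × 0.2909/0.7091 ≈ 3.099 mg/L.
Trough 3.1 mg/L vs MEC 3 mg/L: adequate.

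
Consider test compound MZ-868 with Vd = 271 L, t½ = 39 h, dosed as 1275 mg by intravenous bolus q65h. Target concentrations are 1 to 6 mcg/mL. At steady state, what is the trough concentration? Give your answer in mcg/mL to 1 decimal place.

τ/t½ = 65/39 ≈ 1.6667, so fraction remaining f = (1/2)^(65/39) ≈ 0.3150.
At steady state, accumulation factor R = 1/(1 − e^(−kτ)) ≈ 1.4599.
Single-dose peak C₀ = D/Vd = 1275/271 ≈ 4.705 mcg/mL.
Cmax,ss = C₀/(1 − f) ≈ 4.705/0.6850 ≈ 6.869 mcg/mL.
Steady-state trough Cmin,ss = Cmax,ss·f ≈ 6.869 × 0.3150 ≈ 2.164 mcg/mL.
Trough 2.2 mcg/mL vs MEC 1 mcg/mL: adequate.

2.2 mcg/mL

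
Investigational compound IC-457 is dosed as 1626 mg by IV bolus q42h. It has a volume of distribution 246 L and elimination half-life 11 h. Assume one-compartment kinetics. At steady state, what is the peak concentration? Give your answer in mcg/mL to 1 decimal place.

k = ln2/t½ = ln2/11 ≈ 0.063013 h⁻¹; fraction remaining f = e^(−kτ) = e^(−0.063013×42) ≈ 0.0709.
Accumulation ratio R = 1/(1 − f) ≈ 1/0.9291 ≈ 1.0763.
Single-dose peak C₀ = D/Vd = 1626/246 ≈ 6.610 mcg/mL.
Steady-state peak Cmax,ss = C₀·R ≈ 6.610 × 1.0763 ≈ 7.114 mcg/mL.

7.1 mcg/mL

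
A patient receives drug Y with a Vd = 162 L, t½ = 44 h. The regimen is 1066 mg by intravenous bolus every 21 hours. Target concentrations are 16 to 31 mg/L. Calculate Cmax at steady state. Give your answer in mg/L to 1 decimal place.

23.4 mg/L

k = ln2/t½ = ln2/44 ≈ 0.015753 h⁻¹; fraction remaining f = e^(−kτ) = e^(−0.015753×21) ≈ 0.7183.
At steady state, accumulation factor R = 1/(1 − e^(−kτ)) ≈ 3.5499.
Single-dose peak C₀ = D/Vd = 1066/162 ≈ 6.580 mg/L.
Steady-state peak Cmax,ss = C₀·R ≈ 6.580 × 3.5499 ≈ 23.358 mg/L.
Peak 23.4 mg/L vs MTC 31 mg/L: below toxic threshold.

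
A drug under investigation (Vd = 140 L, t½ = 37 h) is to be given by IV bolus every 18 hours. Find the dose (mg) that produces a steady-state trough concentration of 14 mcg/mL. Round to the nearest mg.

786 mg

τ/t½ = 18/37 ≈ 0.48649, so f = (1/2)^(18/37) ≈ 0.713761.
Cmin,ss = (D/Vd)·f/(1−f), so D = Cmin,ss·Vd·(1−f)/f.
D = 14 × 140 × (1−f)/f ≈ 14 × 140 × 0.40103 ≈ 786.02 mg.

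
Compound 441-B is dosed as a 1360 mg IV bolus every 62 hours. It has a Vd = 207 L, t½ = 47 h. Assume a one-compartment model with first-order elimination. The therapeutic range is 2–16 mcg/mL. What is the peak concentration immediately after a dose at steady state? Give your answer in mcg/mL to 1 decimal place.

Over one 62-h interval, 62/47 ≈ 1.3191 half-lives elapse, leaving f ≈ 0.4008 of each dose.
At steady state, accumulation factor R = 1/(1 − e^(−kτ)) ≈ 1.6689.
Each bolus raises the concentration by D/Vd = 1360/207 ≈ 6.570 mcg/mL.
Steady-state peak Cmax,ss = C₀·R ≈ 6.570 × 1.6689 ≈ 10.965 mcg/mL.
Peak 11.0 mcg/mL vs MTC 16 mcg/mL: below toxic threshold.

11.0 mcg/mL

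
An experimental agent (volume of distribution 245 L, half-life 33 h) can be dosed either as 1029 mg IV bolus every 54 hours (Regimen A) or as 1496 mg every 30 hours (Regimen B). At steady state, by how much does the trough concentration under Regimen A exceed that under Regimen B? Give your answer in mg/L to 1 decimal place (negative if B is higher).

Regimen A: f = (1/2)^(54/33) ≈ 0.3217; Cmin,ss = (1029/245)·f/(1−f) ≈ 1.992 mg/L.
Regimen B: f = (1/2)^(30/33) ≈ 0.5325; Cmin,ss = (1496/245)·f/(1−f) ≈ 6.955 mg/L.
Difference ≈ 1.992 − 6.955 ≈ -4.963 mg/L.

-5.0 mg/L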